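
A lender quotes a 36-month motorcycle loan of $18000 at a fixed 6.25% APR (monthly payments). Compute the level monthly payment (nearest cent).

Monthly rate = 6.25%/12 = 0.0052083; payment = 18,000 × 0.0052083 / (1 − (1+0.0052083)^−36) = $549.64.

$549.64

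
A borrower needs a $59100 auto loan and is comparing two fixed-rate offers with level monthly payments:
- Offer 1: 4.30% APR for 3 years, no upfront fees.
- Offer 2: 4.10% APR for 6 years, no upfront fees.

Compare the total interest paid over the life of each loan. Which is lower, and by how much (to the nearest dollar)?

Offer 1: monthly rate = 4.3%/12 = 0.0035833; payment = 59,100 × 0.0035833 / (1 − (1+0.0035833)^−36) = $1,752.77.
Total interest on Offer 1 = 36 × $1,752.77 − $59,100 = $3,999.72.
Offer 2: monthly rate = 4.1%/12 = 0.0034167; payment = 59,100 × 0.0034167 / (1 − (1+0.0034167)^−72) = $927.33.
Total interest on Offer 2 = 72 × $927.33 − $59,100 = $7,667.76.
Offer 1 is lower by $3,668.04.

Offer 1 by $3,668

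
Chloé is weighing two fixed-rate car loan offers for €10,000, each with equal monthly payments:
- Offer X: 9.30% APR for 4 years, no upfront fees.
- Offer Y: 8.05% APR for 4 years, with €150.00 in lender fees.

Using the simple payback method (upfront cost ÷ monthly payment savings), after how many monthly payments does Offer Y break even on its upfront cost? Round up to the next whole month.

26 months

Offer X: monthly rate = 9.3%/12 = 0.0077500; payment = 10,000 × 0.0077500 / (1 − (1+0.0077500)^−48) = €250.28.
Offer Y: monthly rate = 8.05%/12 = 0.0067083; payment = 10,000 × 0.0067083 / (1 − (1+0.0067083)^−48) = €244.36.
Monthly savings = €250.28 − €244.36 = €5.92.
Break-even = €150.00 / €5.92 = 25.34 → 26 months.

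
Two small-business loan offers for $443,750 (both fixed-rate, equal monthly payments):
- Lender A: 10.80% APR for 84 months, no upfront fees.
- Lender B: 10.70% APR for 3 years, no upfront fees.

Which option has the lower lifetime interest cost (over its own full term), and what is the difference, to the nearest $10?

Lender A: at 10.80% the monthly rate is 0.0090000, so the payment is 443,750 × 0.0090000 / (1 − 1.0090000^−84) = $7,551.50.
Total interest on Lender A = 84 × $7,551.50 − $443,750 = $190,576.00.
Lender B: at 10.70% the monthly rate is 0.0089167, so the payment is 443,750 × 0.0089167 / (1 − 1.0089167^−36) = $14,464.84.
Total interest on Lender B = 36 × $14,464.84 − $443,750 = $76,984.24.
Lender B is lower by $113,591.76.

Lender B by $113,590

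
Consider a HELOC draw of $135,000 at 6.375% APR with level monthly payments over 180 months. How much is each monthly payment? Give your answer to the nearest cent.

$1,166.74

Monthly rate = 6.375%/12 = 0.0053125; payment = 135,000 × 0.0053125 / (1 − (1+0.0053125)^−180) = $1,166.74.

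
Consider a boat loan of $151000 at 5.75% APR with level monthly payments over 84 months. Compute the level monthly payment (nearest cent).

$2,187.84

Monthly rate = 5.75%/12 = 0.0047917; payment = 151,000 × 0.0047917 / (1 − (1+0.0047917)^−84) = $2,187.84.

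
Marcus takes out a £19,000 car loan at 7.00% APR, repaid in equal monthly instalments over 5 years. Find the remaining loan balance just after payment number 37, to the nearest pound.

£8,076

With monthly rate i = 7%/12 = 0.0058333, the balance after k of n payments is P · [(1+i)^n − (1+i)^k] / [(1+i)^n − 1].
(1+0.0058333)^60 = 1.41762526 and (1+0.0058333)^37 = 1.24011765, so the balance is 19,000 × (1.41762526 − 1.24011765) / (1.41762526 − 1) = £8,075.77.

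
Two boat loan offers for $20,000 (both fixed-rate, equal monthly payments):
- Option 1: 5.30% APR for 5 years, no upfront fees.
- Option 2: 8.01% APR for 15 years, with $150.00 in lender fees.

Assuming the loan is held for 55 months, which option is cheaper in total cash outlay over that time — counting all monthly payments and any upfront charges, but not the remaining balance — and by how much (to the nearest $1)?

Option 2 by $10,241

Option 1: monthly rate = 5.3%/12 = 0.0044167; payment = 20,000 × 0.0044167 / (1 − (1+0.0044167)^−60) = $380.18.
Option 2: monthly rate = 8.01%/12 = 0.0066750; payment = 20,000 × 0.0066750 / (1 − (1+0.0066750)^−180) = $191.25.
Over 55 months: Option 1 costs 55 × $380.18 = $20,909.90; Option 2 costs 55 × $191.25 + $150.00 = $10,668.75.
Option 2 is cheaper by $20,909.90 − $10,668.75 = $10,241.15.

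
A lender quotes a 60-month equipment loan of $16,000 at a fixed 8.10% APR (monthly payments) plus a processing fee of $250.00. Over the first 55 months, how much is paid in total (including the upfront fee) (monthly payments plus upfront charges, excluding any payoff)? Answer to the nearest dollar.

Monthly rate = 8.1%/12 = 0.0067500; payment = 16,000 × 0.0067500 / (1 − (1+0.0067500)^−60) = $325.19.
Total outlay = 55 × $325.19 + $250.00 = $18,135.45.

$18,135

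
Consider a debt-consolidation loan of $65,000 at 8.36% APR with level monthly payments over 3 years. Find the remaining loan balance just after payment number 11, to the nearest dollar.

$46,833

With monthly rate i = 8.36%/12 = 0.0069667, the balance after k of n payments is P · [(1+i)^n − (1+i)^k] / [(1+i)^n − 1].
(1+0.0069667)^36 = 1.28393607 and (1+0.0069667)^11 = 1.07935930, so the balance is 65,000 × (1.28393607 − 1.07935930) / (1.28393607 − 1) = $46,832.69.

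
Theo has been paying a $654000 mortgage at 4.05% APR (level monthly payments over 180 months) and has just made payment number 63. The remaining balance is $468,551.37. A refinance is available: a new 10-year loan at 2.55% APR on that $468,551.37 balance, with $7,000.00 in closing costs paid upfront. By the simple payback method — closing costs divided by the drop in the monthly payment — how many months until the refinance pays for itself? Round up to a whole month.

17 months

Current payment = 654,000 × 4.05%/12 / (1 − (1+0.0033750)^−180) = $4,853.96.
Refinanced payment = 468,551.37 × 0.0021250 / (1 − (1+0.0021250)^−120) = $4,427.69.
Monthly savings = $4,853.96 − $4,427.69 = $426.27.
Break-even = $7,000.00 / $426.27 = 16.42 → 17 months.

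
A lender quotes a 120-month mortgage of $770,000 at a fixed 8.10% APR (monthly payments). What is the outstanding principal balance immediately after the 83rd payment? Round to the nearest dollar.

$306,302

With monthly rate i = 8.1%/12 = 0.0067500, the balance after k of n payments is P · [(1+i)^n − (1+i)^k] / [(1+i)^n − 1].
(1+0.0067500)^120 = 2.24179860 and (1+0.0067500)^83 = 1.74781707, so the balance is 770,000 × (2.24179860 − 1.74781707) / (2.24179860 − 1) = $306,302.31.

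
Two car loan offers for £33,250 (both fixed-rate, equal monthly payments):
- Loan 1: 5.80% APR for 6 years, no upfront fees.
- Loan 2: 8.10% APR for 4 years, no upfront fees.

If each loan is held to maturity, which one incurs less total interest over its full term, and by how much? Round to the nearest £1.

Loan 2 by £412

Loan 1: monthly rate = 5.8%/12 = 0.0048333; payment = 33,250 × 0.0048333 / (1 − (1+0.0048333)^−72) = £547.91.
Total interest on Loan 1 = 72 × £547.91 − £33,250 = £6,199.52.
Loan 2: monthly rate = 8.1%/12 = 0.0067500; payment = 33,250 × 0.0067500 / (1 − (1+0.0067500)^−48) = £813.29.
Total interest on Loan 2 = 48 × £813.29 − £33,250 = £5,787.92.
Loan 2 is lower by £411.60.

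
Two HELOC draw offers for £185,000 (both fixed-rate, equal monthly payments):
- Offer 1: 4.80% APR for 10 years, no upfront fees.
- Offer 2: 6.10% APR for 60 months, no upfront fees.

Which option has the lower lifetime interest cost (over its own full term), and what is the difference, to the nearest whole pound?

Offer 2 by £18,191

Offer 1: at 4.80% the monthly rate is 0.0040000, so the payment is 185,000 × 0.0040000 / (1 − 1.0040000^−120) = £1,944.18.
Total interest on Offer 1 = 120 × £1,944.18 − £185,000 = £48,301.60.
Offer 2: monthly rate = 6.1%/12 = 0.0050833; payment = 185,000 × 0.0050833 / (1 − (1+0.0050833)^−60) = £3,585.18.
Total interest on Offer 2 = 60 × £3,585.18 − £185,000 = £30,110.80.
Offer 2 is lower by £18,190.80.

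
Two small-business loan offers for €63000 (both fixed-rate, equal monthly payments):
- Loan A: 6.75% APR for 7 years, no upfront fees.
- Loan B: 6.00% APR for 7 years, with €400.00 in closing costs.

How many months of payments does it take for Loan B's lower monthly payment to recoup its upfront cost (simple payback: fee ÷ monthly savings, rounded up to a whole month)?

Loan A: at 6.75% the monthly rate is 0.0056250, so the payment is 63,000 × 0.0056250 / (1 − 1.0056250^−84) = €943.16.
Loan B: at 6.00% the monthly rate is 0.0050000, so the payment is 63,000 × 0.0050000 / (1 − 1.0050000^−84) = €920.34.
Monthly savings = €943.16 − €920.34 = €22.82.
Break-even = €400.00 / €22.82 = 17.53 → 18 months.

18 months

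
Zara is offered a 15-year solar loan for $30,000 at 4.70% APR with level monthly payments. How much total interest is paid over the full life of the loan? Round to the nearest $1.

$11,864

Monthly rate = 4.7%/12 = 0.0039167; payment = 30,000 × 0.0039167 / (1 − (1+0.0039167)^−180) = $232.58.
Total paid = 180 × $232.58 = $41,864.40; interest = $41,864.40 − $30,000 = $11,864.40.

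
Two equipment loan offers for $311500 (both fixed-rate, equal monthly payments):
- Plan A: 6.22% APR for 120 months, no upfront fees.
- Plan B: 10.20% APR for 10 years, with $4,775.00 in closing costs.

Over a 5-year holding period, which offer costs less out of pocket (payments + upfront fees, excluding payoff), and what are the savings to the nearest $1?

Plan A by $44,271

Plan A: at 6.22% the monthly rate is 0.0051833, so the payment is 311,500 × 0.0051833 / (1 − 1.0051833^−120) = $3,492.80.
Plan B: monthly rate = 10.2%/12 = 0.0085000; payment = 311,500 × 0.0085000 / (1 − (1+0.0085000)^−120) = $4,151.07.
Over 60 months: Plan A costs 60 × $3,492.80 = $209,568.00; Plan B costs 60 × $4,151.07 + $4,775.00 = $253,839.20.
Plan A is cheaper by $253,839.20 − $209,568.00 = $44,271.20.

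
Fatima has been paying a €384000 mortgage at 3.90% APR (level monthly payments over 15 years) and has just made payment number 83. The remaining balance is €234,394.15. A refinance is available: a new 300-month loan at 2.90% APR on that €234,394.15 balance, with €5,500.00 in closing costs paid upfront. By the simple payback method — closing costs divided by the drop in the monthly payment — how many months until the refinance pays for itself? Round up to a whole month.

4 months

Current payment = 384,000 × 3.9%/12 / (1 − (1+0.0032500)^−180) = €2,821.20.
Refinanced payment = 234,394.15 × 0.0024167 / (1 − (1+0.0024167)^−300) = €1,099.37.
Monthly savings = €2,821.20 − €1,099.37 = €1,721.83.
Break-even = €5,500.00 / €1,721.83 = 3.19 → 4 months.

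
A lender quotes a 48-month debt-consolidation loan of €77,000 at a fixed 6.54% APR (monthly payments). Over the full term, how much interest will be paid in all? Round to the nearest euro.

€10,719

Monthly rate = 6.54%/12 = 0.0054500; payment = 77,000 × 0.0054500 / (1 − (1+0.0054500)^−48) = €1,827.47.
Total paid = 48 × €1,827.47 = €87,718.56; interest = €87,718.56 − €77,000 = €10,718.56.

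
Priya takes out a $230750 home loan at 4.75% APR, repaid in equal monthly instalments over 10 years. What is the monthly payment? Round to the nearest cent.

$2,419.36

At 4.75% the monthly rate is 0.0039583, so the payment is 230,750 × 0.0039583 / (1 − 1.0039583^−120) = $2,419.36.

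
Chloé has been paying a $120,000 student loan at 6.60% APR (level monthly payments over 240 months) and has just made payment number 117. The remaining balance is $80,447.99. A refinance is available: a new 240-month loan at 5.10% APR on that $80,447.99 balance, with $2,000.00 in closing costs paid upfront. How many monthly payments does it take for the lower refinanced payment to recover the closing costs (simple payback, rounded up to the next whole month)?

Current payment = 120,000 × 6.6%/12 / (1 − (1+0.0055000)^−240) = $901.77.
Refinanced payment = 80,447.99 × 0.0042500 / (1 − (1+0.0042500)^−240) = $535.38.
Monthly savings = $901.77 − $535.38 = $366.39.
Break-even = $2,000.00 / $366.39 = 5.46 → 6 months.

6 months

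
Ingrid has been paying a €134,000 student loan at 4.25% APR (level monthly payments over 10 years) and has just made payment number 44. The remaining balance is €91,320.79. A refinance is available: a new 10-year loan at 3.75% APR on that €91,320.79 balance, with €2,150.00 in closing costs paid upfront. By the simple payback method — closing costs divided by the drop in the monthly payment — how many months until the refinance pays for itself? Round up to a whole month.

5 months

Current payment = 134,000 × 4.25%/12 / (1 − (1+0.0035417)^−120) = €1,372.66.
Refinanced payment = 91,320.79 × 0.0031250 / (1 − (1+0.0031250)^−120) = €913.77.
Monthly savings = €1,372.66 − €913.77 = €458.89.
Break-even = €2,150.00 / €458.89 = 4.69 → 5 months.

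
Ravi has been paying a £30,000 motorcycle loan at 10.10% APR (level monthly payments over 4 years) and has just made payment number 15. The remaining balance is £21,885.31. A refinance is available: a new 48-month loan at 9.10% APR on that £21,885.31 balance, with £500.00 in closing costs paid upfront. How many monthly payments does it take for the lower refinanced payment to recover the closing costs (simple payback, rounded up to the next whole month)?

3 months

Current payment = 30,000 × 10.1%/12 / (1 − (1+0.0084167)^−48) = £762.32.
Refinanced payment = 21,885.31 × 0.0075833 / (1 − (1+0.0075833)^−48) = £545.66.
Monthly savings = £762.32 − £545.66 = £216.66.
Break-even = £500.00 / £216.66 = 2.31 → 3 months.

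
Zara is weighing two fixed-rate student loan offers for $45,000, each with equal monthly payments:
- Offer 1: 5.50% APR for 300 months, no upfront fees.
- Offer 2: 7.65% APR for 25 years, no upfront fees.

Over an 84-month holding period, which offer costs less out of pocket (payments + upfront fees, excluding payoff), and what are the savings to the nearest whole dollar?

Offer 1: at 5.50% the monthly rate is 0.0045833, so the payment is 45,000 × 0.0045833 / (1 − 1.0045833^−300) = $276.34.
Offer 2: at 7.65% the monthly rate is 0.0063750, so the payment is 45,000 × 0.0063750 / (1 − 1.0063750^−300) = $336.95.
Over 84 months: Offer 1 costs 84 × $276.34 = $23,212.56; Offer 2 costs 84 × $336.95 = $28,303.80.
Offer 1 is cheaper by $28,303.80 − $23,212.56 = $5,091.24.

Offer 1 by $5,091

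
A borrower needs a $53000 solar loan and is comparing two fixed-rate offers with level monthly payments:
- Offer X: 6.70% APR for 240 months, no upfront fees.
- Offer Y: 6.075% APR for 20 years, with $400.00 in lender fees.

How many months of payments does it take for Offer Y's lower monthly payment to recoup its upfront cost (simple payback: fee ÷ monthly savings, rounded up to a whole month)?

Offer X: at 6.70% the monthly rate is 0.0055833, so the payment is 53,000 × 0.0055833 / (1 − 1.0055833^−240) = $401.42.
Offer Y: monthly rate = 6.075%/12 = 0.0050625; payment = 53,000 × 0.0050625 / (1 − (1+0.0050625)^−240) = $382.01.
Monthly savings = $401.42 − $382.01 = $19.41.
Break-even = $400.00 / $19.41 = 20.61 → 21 months.

21 months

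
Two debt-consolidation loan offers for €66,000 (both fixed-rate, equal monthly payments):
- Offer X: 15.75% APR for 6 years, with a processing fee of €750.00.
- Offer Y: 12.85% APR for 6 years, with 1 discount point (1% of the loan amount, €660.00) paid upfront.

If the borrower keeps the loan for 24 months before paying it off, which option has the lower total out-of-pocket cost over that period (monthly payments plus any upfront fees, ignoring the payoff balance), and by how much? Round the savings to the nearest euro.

Offer X: monthly rate = 15.75%/12 = 0.0131250; payment = 66,000 × 0.0131250 / (1 − (1+0.0131250)^−72) = €1,422.59.
Offer Y: monthly rate = 12.85%/12 = 0.0107083; payment = 66,000 × 0.0107083 / (1 − (1+0.0107083)^−72) = €1,319.67.
Over 24 months: Offer X costs 24 × €1,422.59 + €750.00 = €34,892.16; Offer Y costs 24 × €1,319.67 + €660.00 = €32,332.08.
Offer Y is cheaper by €34,892.16 − €32,332.08 = €2,560.08.

Offer Y by €2,560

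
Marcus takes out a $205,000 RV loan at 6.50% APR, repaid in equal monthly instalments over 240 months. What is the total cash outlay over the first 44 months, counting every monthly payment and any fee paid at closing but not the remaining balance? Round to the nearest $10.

Monthly rate = 6.5%/12 = 0.0054167; payment = 205,000 × 0.0054167 / (1 − (1+0.0054167)^−240) = $1,528.42.
Total outlay = 44 × $1,528.42 = $67,250.48.

$67,250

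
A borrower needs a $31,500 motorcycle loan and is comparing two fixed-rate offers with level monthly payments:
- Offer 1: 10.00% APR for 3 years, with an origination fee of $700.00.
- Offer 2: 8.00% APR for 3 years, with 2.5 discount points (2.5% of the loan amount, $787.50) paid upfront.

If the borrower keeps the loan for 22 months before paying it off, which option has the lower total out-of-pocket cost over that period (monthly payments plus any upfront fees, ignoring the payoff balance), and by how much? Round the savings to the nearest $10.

Offer 2 by $560

Offer 1: monthly rate = 10%/12 = 0.0083333; payment = 31,500 × 0.0083333 / (1 − (1+0.0083333)^−36) = $1,016.42.
Offer 2: at 8.00% the monthly rate is 0.0066667, so the payment is 31,500 × 0.0066667 / (1 − 1.0066667^−36) = $987.10.
Over 22 months: Offer 1 costs 22 × $1,016.42 + $700.00 = $23,061.24; Offer 2 costs 22 × $987.10 + $787.50 = $22,503.70.
Offer 2 is cheaper by $23,061.24 − $22,503.70 = $557.54.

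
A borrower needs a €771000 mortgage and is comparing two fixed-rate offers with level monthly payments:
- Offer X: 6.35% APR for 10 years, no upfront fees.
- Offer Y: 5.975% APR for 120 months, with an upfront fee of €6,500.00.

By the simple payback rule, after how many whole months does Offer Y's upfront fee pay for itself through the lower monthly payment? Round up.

Offer X: monthly rate = 6.35%/12 = 0.0052917; payment = 771,000 × 0.0052917 / (1 − (1+0.0052917)^−120) = €8,695.82.
Offer Y: at 5.975% the monthly rate is 0.0049792, so the payment is 771,000 × 0.0049792 / (1 − 1.0049792^−120) = €8,550.00.
Monthly savings = €8,695.82 − €8,550.00 = €145.82.
Break-even = €6,500.00 / €145.82 = 44.58 → 45 months.

45 months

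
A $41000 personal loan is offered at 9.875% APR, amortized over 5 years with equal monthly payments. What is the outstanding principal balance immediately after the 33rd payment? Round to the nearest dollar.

With monthly rate i = 9.875%/12 = 0.0082292, the balance after k of n payments is P · [(1+i)^n − (1+i)^k] / [(1+i)^n − 1].
(1+0.0082292)^60 = 1.63514176 and (1+0.0082292)^33 = 1.31055567, so the balance is 41,000 × (1.63514176 − 1.31055567) / (1.63514176 − 1) = $20,952.85.

$20,953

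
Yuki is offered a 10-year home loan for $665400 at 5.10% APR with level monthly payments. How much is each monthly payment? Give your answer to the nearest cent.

$7,090.17

At 5.10% the monthly rate is 0.0042500, so the payment is 665,400 × 0.0042500 / (1 − 1.0042500^−120) = $7,090.17.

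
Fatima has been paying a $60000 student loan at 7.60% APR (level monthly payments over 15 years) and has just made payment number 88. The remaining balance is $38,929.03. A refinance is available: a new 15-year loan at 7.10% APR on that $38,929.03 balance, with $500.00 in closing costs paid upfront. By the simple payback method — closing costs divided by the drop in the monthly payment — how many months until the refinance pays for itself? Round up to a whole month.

3 months

Current payment = 60,000 × 7.6%/12 / (1 − (1+0.0063333)^−180) = $559.62.
Refinanced payment = 38,929.03 × 0.0059167 / (1 − (1+0.0059167)^−180) = $352.09.
Monthly savings = $559.62 − $352.09 = $207.53.
Break-even = $500.00 / $207.53 = 2.41 → 3 months.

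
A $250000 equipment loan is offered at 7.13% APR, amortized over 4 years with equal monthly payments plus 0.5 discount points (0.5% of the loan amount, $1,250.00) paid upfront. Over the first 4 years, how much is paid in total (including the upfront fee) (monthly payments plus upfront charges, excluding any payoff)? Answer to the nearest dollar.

$289,329

At 7.13% the monthly rate is 0.0059417, so the payment is 250,000 × 0.0059417 / (1 − 1.0059417^−48) = $6,001.65.
Total outlay = 48 × $6,001.65 + $1,250.00 = $289,329.20.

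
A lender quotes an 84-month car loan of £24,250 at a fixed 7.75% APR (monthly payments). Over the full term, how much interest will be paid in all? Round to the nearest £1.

At 7.75% the monthly rate is 0.0064583, so the payment is 24,250 × 0.0064583 / (1 − 1.0064583^−84) = £374.95.
Total paid = 84 × £374.95 = £31,495.80; interest = £31,495.80 − £24,250 = £7,245.80.

£7,246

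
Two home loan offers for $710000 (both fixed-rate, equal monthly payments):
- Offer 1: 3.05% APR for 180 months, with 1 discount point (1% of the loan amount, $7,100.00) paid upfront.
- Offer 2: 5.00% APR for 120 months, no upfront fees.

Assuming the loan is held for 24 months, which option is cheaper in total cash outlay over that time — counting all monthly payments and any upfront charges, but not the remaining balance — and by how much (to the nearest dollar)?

Offer 1 by $55,550

Offer 1: monthly rate = 3.05%/12 = 0.0025417; payment = 710,000 × 0.0025417 / (1 − (1+0.0025417)^−180) = $4,920.22.
Offer 2: at 5.00% the monthly rate is 0.0041667, so the payment is 710,000 × 0.0041667 / (1 − 1.0041667^−120) = $7,530.65.
Over 24 months: Offer 1 costs 24 × $4,920.22 + $7,100.00 = $125,185.28; Offer 2 costs 24 × $7,530.65 = $180,735.60.
Offer 1 is cheaper by $180,735.60 − $125,185.28 = $55,550.32.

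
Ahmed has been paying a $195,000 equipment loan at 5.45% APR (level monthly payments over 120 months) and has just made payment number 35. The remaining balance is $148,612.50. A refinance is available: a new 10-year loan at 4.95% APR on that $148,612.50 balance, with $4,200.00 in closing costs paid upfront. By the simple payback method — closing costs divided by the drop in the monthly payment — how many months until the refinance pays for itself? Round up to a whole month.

Current payment = 195,000 × 5.45%/12 / (1 − (1+0.0045417)^−120) = $2,111.43.
Refinanced payment = 148,612.50 × 0.0041250 / (1 − (1+0.0041250)^−120) = $1,572.64.
Monthly savings = $2,111.43 − $1,572.64 = $538.79.
Break-even = $4,200.00 / $538.79 = 7.80 → 8 months.

8 months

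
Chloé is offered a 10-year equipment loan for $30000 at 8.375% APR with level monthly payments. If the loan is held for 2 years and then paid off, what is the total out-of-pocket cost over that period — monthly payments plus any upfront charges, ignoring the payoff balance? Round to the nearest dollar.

$8,879

At 8.375% the monthly rate is 0.0069792, so the payment is 30,000 × 0.0069792 / (1 − 1.0069792^−120) = $369.95.
Total outlay = 24 × $369.95 = $8,878.80.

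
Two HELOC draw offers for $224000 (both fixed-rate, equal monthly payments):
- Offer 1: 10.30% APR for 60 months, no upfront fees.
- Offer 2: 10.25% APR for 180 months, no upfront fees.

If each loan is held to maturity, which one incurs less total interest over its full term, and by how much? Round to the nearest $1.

Offer 1: at 10.30% the monthly rate is 0.0085833, so the payment is 224,000 × 0.0085833 / (1 − 1.0085833^−60) = $4,792.47.
Total interest on Offer 1 = 60 × $4,792.47 − $224,000 = $63,548.20.
Offer 2: monthly rate = 10.25%/12 = 0.0085417; payment = 224,000 × 0.0085417 / (1 − (1+0.0085417)^−180) = $2,441.49.
Total interest on Offer 2 = 180 × $2,441.49 − $224,000 = $215,468.20.
Offer 1 is lower by $151,920.00.

Offer 1 by $151,920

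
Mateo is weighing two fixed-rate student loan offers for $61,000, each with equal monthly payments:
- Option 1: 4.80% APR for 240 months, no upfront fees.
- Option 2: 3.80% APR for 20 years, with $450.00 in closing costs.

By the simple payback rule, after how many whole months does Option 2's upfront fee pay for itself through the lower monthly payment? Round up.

14 months

Option 1: at 4.80% the monthly rate is 0.0040000, so the payment is 61,000 × 0.0040000 / (1 − 1.0040000^−240) = $395.86.
Option 2: monthly rate = 3.8%/12 = 0.0031667; payment = 61,000 × 0.0031667 / (1 − (1+0.0031667)^−240) = $363.25.
Monthly savings = $395.86 − $363.25 = $32.61.
Break-even = $450.00 / $32.61 = 13.80 → 14 months.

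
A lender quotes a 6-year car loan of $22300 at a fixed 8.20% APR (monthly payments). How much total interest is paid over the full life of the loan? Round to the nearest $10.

$6,010

At 8.20% the monthly rate is 0.0068333, so the payment is 22,300 × 0.0068333 / (1 − 1.0068333^−72) = $393.17.
Total paid = 72 × $393.17 = $28,308.24; interest = $28,308.24 − $22,300 = $6,008.24.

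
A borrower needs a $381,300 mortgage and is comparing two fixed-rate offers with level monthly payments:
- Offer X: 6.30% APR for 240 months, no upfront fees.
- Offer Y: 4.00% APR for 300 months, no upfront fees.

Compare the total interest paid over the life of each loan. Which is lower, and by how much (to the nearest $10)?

Offer X: at 6.30% the monthly rate is 0.0052500, so the payment is 381,300 × 0.0052500 / (1 − 1.0052500^−240) = $2,798.15.
Total interest on Offer X = 240 × $2,798.15 − $381,300 = $290,256.00.
Offer Y: at 4.00% the monthly rate is 0.0033333, so the payment is 381,300 × 0.0033333 / (1 − 1.0033333^−300) = $2,012.64.
Total interest on Offer Y = 300 × $2,012.64 − $381,300 = $222,492.00.
Offer Y is lower by $67,764.00.

Offer Y by $67,760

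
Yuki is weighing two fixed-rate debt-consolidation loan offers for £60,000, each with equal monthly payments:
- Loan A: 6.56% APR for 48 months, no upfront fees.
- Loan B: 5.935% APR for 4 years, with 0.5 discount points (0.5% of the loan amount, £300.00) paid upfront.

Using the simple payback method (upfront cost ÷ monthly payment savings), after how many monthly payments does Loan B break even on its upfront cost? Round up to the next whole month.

Loan A: monthly rate = 6.56%/12 = 0.0054667; payment = 60,000 × 0.0054667 / (1 − (1+0.0054667)^−48) = £1,424.56.
Loan B: at 5.935% the monthly rate is 0.0049458, so the payment is 60,000 × 0.0049458 / (1 − 1.0049458^−48) = £1,407.31.
Monthly savings = £1,424.56 − £1,407.31 = £17.25.
Break-even = £300.00 / £17.25 = 17.39 → 18 months.

18 months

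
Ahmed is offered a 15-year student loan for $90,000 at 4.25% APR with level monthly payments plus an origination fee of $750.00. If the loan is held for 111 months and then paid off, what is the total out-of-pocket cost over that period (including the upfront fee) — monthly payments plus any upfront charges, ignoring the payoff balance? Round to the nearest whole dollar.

Monthly rate = 4.25%/12 = 0.0035417; payment = 90,000 × 0.0035417 / (1 − (1+0.0035417)^−180) = $677.05.
Total outlay = 111 × $677.05 + $750.00 = $75,902.55.

$75,903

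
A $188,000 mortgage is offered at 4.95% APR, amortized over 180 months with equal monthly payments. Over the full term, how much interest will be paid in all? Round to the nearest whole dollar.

At 4.95% the monthly rate is 0.0041250, so the payment is 188,000 × 0.0041250 / (1 − 1.0041250^−180) = $1,481.80.
Total paid = 180 × $1,481.80 = $266,724.00; interest = $266,724.00 − $188,000 = $78,724.00.

$78,724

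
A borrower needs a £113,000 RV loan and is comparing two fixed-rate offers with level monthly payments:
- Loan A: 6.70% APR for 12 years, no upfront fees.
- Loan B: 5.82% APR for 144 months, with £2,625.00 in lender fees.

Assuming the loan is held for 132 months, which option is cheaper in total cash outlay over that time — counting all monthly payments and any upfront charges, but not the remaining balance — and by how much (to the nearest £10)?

Loan A: monthly rate = 6.7%/12 = 0.0055833; payment = 113,000 × 0.0055833 / (1 − (1+0.0055833)^−144) = £1,144.08.
Loan B: monthly rate = 5.82%/12 = 0.0048500; payment = 113,000 × 0.0048500 / (1 − (1+0.0048500)^−144) = £1,092.21.
Over 132 months: Loan A costs 132 × £1,144.08 = £151,018.56; Loan B costs 132 × £1,092.21 + £2,625.00 = £146,796.72.
Loan B is cheaper by £151,018.56 − £146,796.72 = £4,221.84.

Loan B by £4,220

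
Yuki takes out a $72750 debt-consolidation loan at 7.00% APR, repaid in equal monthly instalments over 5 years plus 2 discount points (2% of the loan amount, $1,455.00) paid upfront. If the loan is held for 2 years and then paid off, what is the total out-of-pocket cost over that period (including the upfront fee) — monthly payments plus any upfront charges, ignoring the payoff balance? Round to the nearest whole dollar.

$36,028

Monthly rate = 7%/12 = 0.0058333; payment = 72,750 × 0.0058333 / (1 − (1+0.0058333)^−60) = $1,440.54.
Total outlay = 24 × $1,440.54 + $1,455.00 = $36,027.96.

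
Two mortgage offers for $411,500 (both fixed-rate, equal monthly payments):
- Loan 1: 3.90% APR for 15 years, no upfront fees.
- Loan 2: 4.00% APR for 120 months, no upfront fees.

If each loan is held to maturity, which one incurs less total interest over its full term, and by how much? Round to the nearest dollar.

Loan 2 by $44,234

Loan 1: monthly rate = 3.9%/12 = 0.0032500; payment = 411,500 × 0.0032500 / (1 − (1+0.0032500)^−180) = $3,023.24.
Total interest on Loan 1 = 180 × $3,023.24 − $411,500 = $132,683.20.
Loan 2: at 4.00% the monthly rate is 0.0033333, so the payment is 411,500 × 0.0033333 / (1 − 1.0033333^−120) = $4,166.24.
Total interest on Loan 2 = 120 × $4,166.24 − $411,500 = $88,448.80.
Loan 2 is lower by $44,234.40.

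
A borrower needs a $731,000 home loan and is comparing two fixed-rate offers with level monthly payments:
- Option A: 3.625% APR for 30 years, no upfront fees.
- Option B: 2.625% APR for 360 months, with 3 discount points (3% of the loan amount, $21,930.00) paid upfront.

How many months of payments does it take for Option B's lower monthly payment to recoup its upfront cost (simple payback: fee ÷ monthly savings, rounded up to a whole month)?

Option A: monthly rate = 3.625%/12 = 0.0030208; payment = 731,000 × 0.0030208 / (1 − (1+0.0030208)^−360) = $3,333.74.
Option B: at 2.625% the monthly rate is 0.0021875, so the payment is 731,000 × 0.0021875 / (1 − 1.0021875^−360) = $2,936.07.
Monthly savings = $3,333.74 − $2,936.07 = $397.67.
Break-even = $21,930.00 / $397.67 = 55.15 → 56 months.

56 months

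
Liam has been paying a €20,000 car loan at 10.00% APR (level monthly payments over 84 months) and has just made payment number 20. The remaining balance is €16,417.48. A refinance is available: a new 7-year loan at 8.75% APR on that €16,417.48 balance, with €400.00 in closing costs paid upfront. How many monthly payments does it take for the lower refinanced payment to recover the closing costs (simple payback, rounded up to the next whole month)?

6 months

Current payment = 20,000 × 10%/12 / (1 − (1+0.0083333)^−84) = €332.02.
Refinanced payment = 16,417.48 × 0.0072917 / (1 − (1+0.0072917)^−84) = €262.06.
Monthly savings = €332.02 − €262.06 = €69.96.
Break-even = €400.00 / €69.96 = 5.72 → 6 months.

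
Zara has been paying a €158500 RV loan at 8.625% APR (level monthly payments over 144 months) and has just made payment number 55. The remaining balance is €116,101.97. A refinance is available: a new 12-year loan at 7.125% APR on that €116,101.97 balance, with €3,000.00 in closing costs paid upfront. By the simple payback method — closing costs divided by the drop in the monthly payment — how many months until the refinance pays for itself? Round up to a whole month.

Current payment = 158,500 × 8.625%/12 / (1 − (1+0.0071875)^−144) = €1,770.47.
Refinanced payment = 116,101.97 × 0.0059375 / (1 − (1+0.0059375)^−144) = €1,201.72.
Monthly savings = €1,770.47 − €1,201.72 = €568.75.
Break-even = €3,000.00 / €568.75 = 5.27 → 6 months.

6 months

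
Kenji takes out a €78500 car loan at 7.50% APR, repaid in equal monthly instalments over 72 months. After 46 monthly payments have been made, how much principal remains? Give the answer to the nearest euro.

With monthly rate i = 7.5%/12 = 0.0062500, the balance after k of n payments is P · [(1+i)^n − (1+i)^k] / [(1+i)^n − 1].
(1+0.0062500)^72 = 1.56611743 and (1+0.0062500)^46 = 1.33189839, so the balance is 78,500 × (1.56611743 − 1.33189839) / (1.56611743 − 1) = €32,477.70.

€32,478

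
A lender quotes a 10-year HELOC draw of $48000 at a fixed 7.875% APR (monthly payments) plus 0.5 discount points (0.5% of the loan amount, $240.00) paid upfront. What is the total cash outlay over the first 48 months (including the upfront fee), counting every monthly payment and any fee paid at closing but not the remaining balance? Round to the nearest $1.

$28,042

At 7.875% the monthly rate is 0.0065625, so the payment is 48,000 × 0.0065625 / (1 − 1.0065625^−120) = $579.21.
Total outlay = 48 × $579.21 + $240.00 = $28,042.08.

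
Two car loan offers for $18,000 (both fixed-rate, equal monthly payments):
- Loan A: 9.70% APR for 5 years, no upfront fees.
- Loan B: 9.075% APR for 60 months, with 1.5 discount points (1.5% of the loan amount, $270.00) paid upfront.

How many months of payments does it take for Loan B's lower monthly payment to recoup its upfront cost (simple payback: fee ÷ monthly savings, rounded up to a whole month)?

50 months

Loan A: at 9.70% the monthly rate is 0.0080833, so the payment is 18,000 × 0.0080833 / (1 − 1.0080833^−60) = $379.80.
Loan B: monthly rate = 9.075%/12 = 0.0075625; payment = 18,000 × 0.0075625 / (1 − (1+0.0075625)^−60) = $374.31.
Monthly savings = $379.80 − $374.31 = $5.49.
Break-even = $270.00 / $5.49 = 49.18 → 50 months.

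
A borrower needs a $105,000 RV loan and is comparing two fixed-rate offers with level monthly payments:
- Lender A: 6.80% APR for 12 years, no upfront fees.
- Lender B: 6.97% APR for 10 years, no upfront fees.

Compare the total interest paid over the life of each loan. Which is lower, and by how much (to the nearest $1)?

Lender A: at 6.80% the monthly rate is 0.0056667, so the payment is 105,000 × 0.0056667 / (1 − 1.0056667^−144) = $1,068.64.
Total interest on Lender A = 144 × $1,068.64 − $105,000 = $48,884.16.
Lender B: monthly rate = 6.97%/12 = 0.0058083; payment = 105,000 × 0.0058083 / (1 − (1+0.0058083)^−120) = $1,217.52.
Total interest on Lender B = 120 × $1,217.52 − $105,000 = $41,102.40.
Lender B is lower by $7,781.76.

Lender B by $7,782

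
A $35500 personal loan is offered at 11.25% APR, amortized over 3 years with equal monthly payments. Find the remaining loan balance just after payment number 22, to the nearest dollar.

$15,237

With monthly rate i = 11.25%/12 = 0.0093750, the balance after k of n payments is P · [(1+i)^n − (1+i)^k] / [(1+i)^n − 1].
(1+0.0093750)^36 = 1.39923798 and (1+0.0093750)^22 = 1.22788012, so the balance is 35,500 × (1.39923798 − 1.22788012) / (1.39923798 − 1) = $15,237.04.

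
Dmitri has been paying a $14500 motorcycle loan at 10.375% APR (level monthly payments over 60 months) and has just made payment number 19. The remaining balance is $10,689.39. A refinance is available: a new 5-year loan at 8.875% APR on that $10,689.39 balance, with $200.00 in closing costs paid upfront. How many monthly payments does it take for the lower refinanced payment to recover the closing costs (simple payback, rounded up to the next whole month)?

3 months

Current payment = 14,500 × 10.375%/12 / (1 − (1+0.0086458)^−60) = $310.76.
Refinanced payment = 10,689.39 × 0.0073958 / (1 − (1+0.0073958)^−60) = $221.25.
Monthly savings = $310.76 − $221.25 = $89.51.
Break-even = $200.00 / $89.51 = 2.23 → 3 months.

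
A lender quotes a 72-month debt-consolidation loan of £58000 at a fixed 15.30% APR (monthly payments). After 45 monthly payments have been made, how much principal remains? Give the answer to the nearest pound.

With monthly rate i = 15.3%/12 = 0.0127500, the balance after k of n payments is P · [(1+i)^n − (1+i)^k] / [(1+i)^n − 1].
(1+0.0127500)^72 = 2.48978665 and (1+0.0127500)^45 = 1.76848481, so the balance is 58,000 × (2.48978665 − 1.76848481) / (2.48978665 − 1) = £28,081.54.

£28,082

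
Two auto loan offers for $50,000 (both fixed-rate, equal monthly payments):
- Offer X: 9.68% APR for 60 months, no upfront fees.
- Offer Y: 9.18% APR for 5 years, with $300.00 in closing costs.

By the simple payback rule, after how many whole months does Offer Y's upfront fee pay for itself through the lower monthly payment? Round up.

Offer X: monthly rate = 9.68%/12 = 0.0080667; payment = 50,000 × 0.0080667 / (1 − (1+0.0080667)^−60) = $1,054.50.
Offer Y: at 9.18% the monthly rate is 0.0076500, so the payment is 50,000 × 0.0076500 / (1 − 1.0076500^−60) = $1,042.29.
Monthly savings = $1,054.50 − $1,042.29 = $12.21.
Break-even = $300.00 / $12.21 = 24.57 → 25 months.

25 months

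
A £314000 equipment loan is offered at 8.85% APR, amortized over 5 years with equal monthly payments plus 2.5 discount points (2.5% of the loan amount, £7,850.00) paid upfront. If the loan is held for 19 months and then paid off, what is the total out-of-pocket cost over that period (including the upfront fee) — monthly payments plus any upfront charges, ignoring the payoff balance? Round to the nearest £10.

At 8.85% the monthly rate is 0.0073750, so the payment is 314,000 × 0.0073750 / (1 − 1.0073750^−60) = £6,495.29.
Total outlay = 19 × £6,495.29 + £7,850.00 = £131,260.51.

£131,260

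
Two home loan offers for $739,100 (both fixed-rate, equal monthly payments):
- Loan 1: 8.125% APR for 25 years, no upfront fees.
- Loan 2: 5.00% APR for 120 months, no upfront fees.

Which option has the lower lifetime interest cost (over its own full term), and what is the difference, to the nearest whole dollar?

Loan 1: at 8.125% the monthly rate is 0.0067708, so the payment is 739,100 × 0.0067708 / (1 − 1.0067708^−300) = $5,765.83.
Total interest on Loan 1 = 300 × $5,765.83 − $739,100 = $990,649.00.
Loan 2: monthly rate = 5%/12 = 0.0041667; payment = 739,100 × 0.0041667 / (1 − (1+0.0041667)^−120) = $7,839.30.
Total interest on Loan 2 = 120 × $7,839.30 − $739,100 = $201,616.00.
Loan 2 is lower by $789,033.00.

Loan 2 by $789,033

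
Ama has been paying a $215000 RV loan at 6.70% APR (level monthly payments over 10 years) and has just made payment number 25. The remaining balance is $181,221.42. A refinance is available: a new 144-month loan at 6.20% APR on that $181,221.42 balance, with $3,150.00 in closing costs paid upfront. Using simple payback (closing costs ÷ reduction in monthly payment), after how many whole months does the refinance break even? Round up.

5 months

Current payment = 215,000 × 6.7%/12 / (1 − (1+0.0055833)^−120) = $2,463.22.
Refinanced payment = 181,221.42 × 0.0051667 / (1 − (1+0.0051667)^−144) = $1,787.26.
Monthly savings = $2,463.22 − $1,787.26 = $675.96.
Break-even = $3,150.00 / $675.96 = 4.66 → 5 months.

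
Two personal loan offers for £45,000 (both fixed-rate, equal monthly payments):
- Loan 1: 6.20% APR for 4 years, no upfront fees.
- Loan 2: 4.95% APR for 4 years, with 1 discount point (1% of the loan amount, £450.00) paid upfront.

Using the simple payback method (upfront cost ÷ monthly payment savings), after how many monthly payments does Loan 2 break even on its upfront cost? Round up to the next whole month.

18 months

Loan 1: monthly rate = 6.2%/12 = 0.0051667; payment = 45,000 × 0.0051667 / (1 − (1+0.0051667)^−48) = £1,060.96.
Loan 2: monthly rate = 4.95%/12 = 0.0041250; payment = 45,000 × 0.0041250 / (1 − (1+0.0041250)^−48) = £1,035.30.
Monthly savings = £1,060.96 − £1,035.30 = £25.66.
Break-even = £450.00 / £25.66 = 17.54 → 18 months.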